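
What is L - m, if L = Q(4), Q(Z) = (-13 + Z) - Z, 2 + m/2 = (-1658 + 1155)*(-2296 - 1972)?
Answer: -4293617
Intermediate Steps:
m = 4293604 (m = -4 + 2*((-1658 + 1155)*(-2296 - 1972)) = -4 + 2*(-503*(-4268)) = -4 + 2*2146804 = -4 + 4293608 = 4293604)
Q(Z) = -13
L = -13
L - m = -13 - 1*4293604 = -13 - 4293604 = -4293617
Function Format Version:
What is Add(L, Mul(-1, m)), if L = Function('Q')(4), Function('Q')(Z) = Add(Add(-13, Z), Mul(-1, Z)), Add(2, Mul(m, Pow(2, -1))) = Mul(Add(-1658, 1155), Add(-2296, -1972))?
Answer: -4293617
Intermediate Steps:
m = 4293604 (m = Add(-4, Mul(2, Mul(Add(-1658, 1155), Add(-2296, -1972)))) = Add(-4, Mul(2, Mul(-503, -4268))) = Add(-4, Mul(2, 2146804)) = Add(-4, 4293608) = 4293604)
Function('Q')(Z) = -13
L = -13
Add(L, Mul(-1, m)) = Add(-13, Mul(-1, 4293604)) = Add(-13, -4293604) = -4293617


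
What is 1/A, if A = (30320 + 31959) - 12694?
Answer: 1/49585 ≈ 2.0167e-5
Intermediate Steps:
A = 49585 (A = 62279 - 12694 = 49585)
1/A = 1/49585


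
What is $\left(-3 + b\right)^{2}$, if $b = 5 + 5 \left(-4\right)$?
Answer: $324$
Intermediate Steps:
$b = -15$ ($b = 5 - 20 = -15$)
$\left(-3 + b\right)^{2} = \left(-3 - 15\right)^{2} = \left(-18\right)^{2} = 324$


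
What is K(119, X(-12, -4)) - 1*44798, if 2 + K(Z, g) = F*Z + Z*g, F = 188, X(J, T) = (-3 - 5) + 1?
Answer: -23261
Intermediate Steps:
X(J, T) = -7 (X(J, T) = -8 + 1 = -7)
K(Z, g) = -2 + 188*Z + Z*g (K(Z, g) = -2 + (188*Z + Z*g) = -2 + 188*Z + Z*g)
K(119, X(-12, -4)) - 1*44798 = (-2 + 188*119 + 119*(-7)) - 1*44798 = (-2 + 22372 - 833) - 44798 = 21537 - 44798 = -23261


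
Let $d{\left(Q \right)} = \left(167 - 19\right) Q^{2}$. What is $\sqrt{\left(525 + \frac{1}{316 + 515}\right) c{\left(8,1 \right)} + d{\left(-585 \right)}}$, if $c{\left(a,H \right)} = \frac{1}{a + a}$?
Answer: $\frac{11 \sqrt{1156246410459}}{1662} \approx 7116.8$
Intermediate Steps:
$c{\left(a,H \right)} = \frac{1}{2 a}$
$d{\left(Q \right)} = 148 Q^{2}$
$\sqrt{\left(525 + \frac{1}{316 + 515}\right) c{\left(8,1 \right)} + d{\left(-585 \right)}} = \sqrt{\left(525 + \frac{1}{316 + 515}\right) \frac{1}{2 \cdot 8} + 148 \left(-585\right)^{2}} = \sqrt{\left(525 + \frac{1}{831}\right) \frac{1}{2} \cdot \frac{1}{8} + 148 \cdot 342225} = \sqrt{\left(525 + \frac{1}{831}\right) \frac{1}{16} + 50649300} = \sqrt{\frac{436276}{831} \cdot \frac{1}{16} + 50649300} = \sqrt{\frac{109069}{3324} + 50649300} = \sqrt{\frac{168358382269}{3324}} = \frac{11 \sqrt{1156246410459}}{1662}$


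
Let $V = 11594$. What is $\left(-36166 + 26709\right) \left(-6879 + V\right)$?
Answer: $-44589755$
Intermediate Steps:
$\left(-36166 + 26709\right) \left(-6879 + V\right) = \left(-36166 + 26709\right) \left(-6879 + 11594\right) = \left(-9457\right) 4715 = -44589755$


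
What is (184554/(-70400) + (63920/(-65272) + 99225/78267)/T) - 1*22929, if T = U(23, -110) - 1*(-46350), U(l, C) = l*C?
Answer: -53779422184805579051/2345207999657600 ≈ -22932.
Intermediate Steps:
U(l, C) = C*l
T = 43820 (T = -110*23 - 1*(-46350) = -2530 + 46350 = 43820)
(184554/(-70400) + (63920/(-65272) + 99225/78267)/T) - 1*22929 = (184554/(-70400) + (63920/(-65272) + 99225/78267)/43820) - 1*22929 = (184554*(-1/70400) + (63920*(-1/65272) + 99225*(1/78267))*(1/43820)) - 22929 = (-92277/35200 + (-7990/8159 + 4725/3727)*(1/43820)) - 22929 = (-92277/35200 + (8772545/30408593)*(1/43820)) - 22929 = (-92277/35200 + 1754509/266500909052) - 22929 = -6147960656468651/2345207999657600 - 22929 = -53779422184805579051/2345207999657600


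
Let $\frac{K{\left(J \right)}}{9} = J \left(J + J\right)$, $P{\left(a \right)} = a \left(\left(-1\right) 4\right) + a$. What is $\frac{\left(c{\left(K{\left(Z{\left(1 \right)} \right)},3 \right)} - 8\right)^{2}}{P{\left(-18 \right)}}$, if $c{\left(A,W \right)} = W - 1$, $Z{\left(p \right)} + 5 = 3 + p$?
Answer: $\frac{2}{3} \approx 0.66667$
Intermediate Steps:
$Z{\left(p \right)} = -2 + p$ ($Z{\left(p \right)} = -5 + \left(3 + p\right) = -2 + p$)
$P{\left(a \right)} = - 3 a$ ($P{\left(a \right)} = a \left(-4\right) + a = - 4 a + a = - 3 a$)
$K{\left(J \right)} = 18 J^{2}$ ($K{\left(J \right)} = 9 J \left(J + J\right) = 9 J 2 J = 9 \cdot 2 J^{2} = 18 J^{2}$)
$c{\left(A,W \right)} = -1 + W$
$\frac{\left(c{\left(K{\left(Z{\left(1 \right)} \right)},3 \right)} - 8\right)^{2}}{P{\left(-18 \right)}} = \frac{\left(\left(-1 + 3\right) - 8\right)^{2}}{\left(-3\right) \left(-18\right)} = \frac{\left(2 - 8\right)^{2}}{54} = \left(-6\right)^{2} \cdot \frac{1}{54} = 36 \cdot \frac{1}{54} = \frac{2}{3}$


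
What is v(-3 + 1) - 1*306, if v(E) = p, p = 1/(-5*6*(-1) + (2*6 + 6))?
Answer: -14687/48 ≈ -305.98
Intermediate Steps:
p = 1/48 (p = 1/(-30*(-1) + (12 + 6)) = 1/(30 + 18) = 1/48 ≈ 0.020833)
v(E) = 1/48
v(-3 + 1) - 1*306 = 1/48 - 1*306 = 1/48 - 306 = -14687/48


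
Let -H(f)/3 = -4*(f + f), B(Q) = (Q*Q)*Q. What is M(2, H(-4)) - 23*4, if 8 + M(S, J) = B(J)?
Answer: -884836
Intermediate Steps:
B(Q) = Q³ (B(Q) = Q²*Q = Q³)
H(f) = 24*f (H(f) = -(-12)*(f + f) = -(-12)*2*f = -(-24)*f = 24*f)
M(S, J) = -8 + J³
M(2, H(-4)) - 23*4 = (-8 + (24*(-4))³) - 23*4 = (-8 + (-96)³) - 92 = (-8 - 884736) - 92 = -884744 - 92 = -884836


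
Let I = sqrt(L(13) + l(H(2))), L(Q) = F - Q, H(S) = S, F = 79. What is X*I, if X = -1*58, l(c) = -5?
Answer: -58*sqrt(61) ≈ -452.99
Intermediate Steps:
L(Q) = 79 - Q
I = sqrt(61) (I = sqrt((79 - 1*13) - 5) = sqrt((79 - 13) - 5) = sqrt(66 - 5) = sqrt(61) ≈ 7.8102)
X = -58
X*I = -58*sqrt(61)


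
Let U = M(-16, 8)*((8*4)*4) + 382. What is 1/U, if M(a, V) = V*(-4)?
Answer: -1/3714 ≈ -0.00026925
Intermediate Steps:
M(a, V) = -4*V
U = -3714 (U = (-4*8)*((8*4)*4) + 382 = -1024*4 + 382 = -32*128 + 382 = -4096 + 382 = -3714)
1/U = 1/(-3714) = -1/3714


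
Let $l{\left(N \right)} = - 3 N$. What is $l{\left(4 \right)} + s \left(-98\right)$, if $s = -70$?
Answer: $6848$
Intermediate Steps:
$l{\left(4 \right)} + s \left(-98\right) = \left(-3\right) 4 - -6860 = -12 + 6860 = 6848$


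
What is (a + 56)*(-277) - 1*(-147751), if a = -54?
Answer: 147197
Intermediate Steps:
(a + 56)*(-277) - 1*(-147751) = (-54 + 56)*(-277) - 1*(-147751) = 2*(-277) + 147751 = -554 + 147751 = 147197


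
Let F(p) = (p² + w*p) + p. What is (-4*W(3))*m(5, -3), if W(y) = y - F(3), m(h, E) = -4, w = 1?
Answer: -192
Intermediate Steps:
F(p) = p² + 2*p (F(p) = (p² + 1*p) + p = (p² + p) + p = (p + p²) + p = p² + 2*p)
W(y) = -15 + y (W(y) = y - 3*(2 + 3) = y - 3*5 = y - 1*15 = y - 15 = -15 + y)
(-4*W(3))*m(5, -3) = -4*(-15 + 3)*(-4) = -4*(-12)*(-4) = 48*(-4) = -192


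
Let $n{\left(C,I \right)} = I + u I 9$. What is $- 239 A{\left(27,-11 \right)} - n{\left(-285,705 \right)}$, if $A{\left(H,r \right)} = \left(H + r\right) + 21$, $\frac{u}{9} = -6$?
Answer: $333082$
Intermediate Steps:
$u = -54$ ($u = 9 \left(-6\right) = -54$)
$A{\left(H,r \right)} = 21 + H + r$
$n{\left(C,I \right)} = - 485 I$ ($n{\left(C,I \right)} = I + - 54 I 9 = I - 486 I = - 485 I$)
$- 239 A{\left(27,-11 \right)} - n{\left(-285,705 \right)} = - 239 \left(21 + 27 - 11\right) - \left(-485\right) 705 = \left(-239\right) 37 - -341925 = -8843 + 341925 = 333082$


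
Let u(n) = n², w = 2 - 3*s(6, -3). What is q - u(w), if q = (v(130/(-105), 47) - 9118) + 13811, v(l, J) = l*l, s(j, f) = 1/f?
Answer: 2066320/441 ≈ 4685.5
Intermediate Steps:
w = 3 (w = 2 - 3/(-3) = 2 - 3*(-⅓) = 2 + 1 = 3)
v(l, J) = l²
q = 2070289/441 (q = ((130/(-105))² - 9118) + 13811 = ((130*(-1/105))² - 9118) + 13811 = ((-26/21)² - 9118) + 13811 = (676/441 - 9118) + 13811 = -4020362/441 + 13811 = 2070289/441 ≈ 4694.5)
q - u(w) = 2070289/441 - 1*3² = 2070289/441 - 1*9 = 2070289/441 - 9 = 2066320/441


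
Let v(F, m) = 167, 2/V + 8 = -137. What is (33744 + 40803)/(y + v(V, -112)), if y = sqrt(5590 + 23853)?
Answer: -4149783/518 + 24849*sqrt(29443)/518 ≈ 220.17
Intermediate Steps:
V = -2/145 (V = 2/(-8 - 137) = 2/(-145) = 2*(-1/145) = -2/145 ≈ -0.013793)
y = sqrt(29443) ≈ 171.59
(33744 + 40803)/(y + v(V, -112)) = (33744 + 40803)/(sqrt(29443) + 167) = 74547/(167 + sqrt(29443))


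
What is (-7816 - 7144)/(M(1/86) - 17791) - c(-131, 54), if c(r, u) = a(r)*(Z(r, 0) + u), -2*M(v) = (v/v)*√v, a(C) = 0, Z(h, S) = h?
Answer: 5385691520/6404868839 - 1760*√86/6404868839 ≈ 0.84087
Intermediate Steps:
M(v) = -√v/2 (M(v) = -v/v*√v/2 = -√v/2)
c(r, u) = 0 (c(r, u) = 0*(r + u) = 0)
(-7816 - 7144)/(M(1/86) - 17791) - c(-131, 54) = (-7816 - 7144)/(-√86/86/2 - 17791) - 1*0 = -14960/(-√86/172 - 17791) + 0 = -14960/(-17791 - √86/172) + 0 = -14960/(-17791 - √86/172)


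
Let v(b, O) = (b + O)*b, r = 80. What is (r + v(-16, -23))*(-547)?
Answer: -385088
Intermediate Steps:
v(b, O) = b*(O + b) (v(b, O) = (O + b)*b = b*(O + b))
(r + v(-16, -23))*(-547) = (80 - 16*(-23 - 16))*(-547) = (80 - 16*(-39))*(-547) = (80 + 624)*(-547) = 704*(-547) = -385088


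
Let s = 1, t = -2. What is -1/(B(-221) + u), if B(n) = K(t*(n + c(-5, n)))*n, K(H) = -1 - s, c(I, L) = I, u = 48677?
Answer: -1/49119 ≈ -2.0359e-5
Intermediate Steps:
K(H) = -2 (K(H) = -1 - 1*1 = -1 - 1 = -2)
B(n) = -2*n
-1/(B(-221) + u) = -1/(-2*(-221) + 48677) = -1/(442 + 48677) = -1/49119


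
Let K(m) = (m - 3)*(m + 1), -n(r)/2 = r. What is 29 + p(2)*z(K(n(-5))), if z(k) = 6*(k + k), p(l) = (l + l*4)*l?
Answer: 18509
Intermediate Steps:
n(r) = -2*r
p(l) = 5*l² (p(l) = (l + 4*l)*l = (5*l)*l = 5*l²)
K(m) = (1 + m)*(-3 + m) (K(m) = (-3 + m)*(1 + m) = (1 + m)*(-3 + m))
z(k) = 12*k (z(k) = 6*(2*k) = 12*k)
29 + p(2)*z(K(n(-5))) = 29 + (5*2²)*(12*(-3 + (-2*(-5))² - (-4)*(-5))) = 29 + (5*4)*(12*(-3 + 10² - 2*10)) = 29 + 20*(12*(-3 + 100 - 20)) = 29 + 20*(12*77) = 29 + 20*924 = 29 + 18480 = 18509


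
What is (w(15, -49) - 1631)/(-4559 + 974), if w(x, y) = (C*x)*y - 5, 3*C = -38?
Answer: -2558/1195 ≈ -2.1406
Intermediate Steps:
C = -38/3 (C = (1/3)*(-38) = -38/3 ≈ -12.667)
w(x, y) = -5 - 38*x*y/3 (w(x, y) = (-38*x/3)*y - 5 = -38*x*y/3 - 5 = -5 - 38*x*y/3)
(w(15, -49) - 1631)/(-4559 + 974) = ((-5 - 38/3*15*(-49)) - 1631)/(-4559 + 974) = ((-5 + 9310) - 1631)/(-3585) = (9305 - 1631)*(-1/3585) = 7674*(-1/3585) = -2558/1195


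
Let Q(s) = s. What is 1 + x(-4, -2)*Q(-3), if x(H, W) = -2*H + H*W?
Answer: -47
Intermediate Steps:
1 + x(-4, -2)*Q(-3) = 1 - 4*(-2 - 2)*(-3) = 1 - 4*(-4)*(-3) = 1 + 16*(-3) = 1 - 48 = -47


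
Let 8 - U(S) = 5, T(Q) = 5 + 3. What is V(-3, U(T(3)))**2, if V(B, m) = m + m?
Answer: 36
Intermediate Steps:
T(Q) = 8
U(S) = 3 (U(S) = 8 - 1*5 = 8 - 5 = 3)
V(B, m) = 2*m
V(-3, U(T(3)))**2 = (2*3)**2 = 6**2 = 36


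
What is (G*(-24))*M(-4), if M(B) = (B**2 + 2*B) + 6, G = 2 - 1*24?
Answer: 7392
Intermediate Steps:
G = -22 (G = 2 - 24 = -22)
M(B) = 6 + B**2 + 2*B
(G*(-24))*M(-4) = (-22*(-24))*(6 + (-4)**2 + 2*(-4)) = 528*(6 + 16 - 8) = 528*14 = 7392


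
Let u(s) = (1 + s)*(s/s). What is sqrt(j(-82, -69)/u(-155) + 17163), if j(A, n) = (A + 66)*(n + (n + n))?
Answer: 9*sqrt(1254715)/77 ≈ 130.93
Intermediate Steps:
j(A, n) = 3*n*(66 + A) (j(A, n) = (66 + A)*(n + 2*n) = (66 + A)*(3*n) = 3*n*(66 + A))
u(s) = 1 + s (u(s) = (1 + s)*1 = 1 + s)
sqrt(j(-82, -69)/u(-155) + 17163) = sqrt((3*(-69)*(66 - 82))/(1 - 155) + 17163) = sqrt((3*(-69)*(-16))/(-154) + 17163) = sqrt(3312*(-1/154) + 17163) = sqrt(-1656/77 + 17163) = sqrt(1319895/77) = 9*sqrt(1254715)/77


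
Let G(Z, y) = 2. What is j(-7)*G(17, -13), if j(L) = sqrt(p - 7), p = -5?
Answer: 4*I*sqrt(3) ≈ 6.9282*I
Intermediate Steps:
j(L) = 2*I*sqrt(3) (j(L) = sqrt(-5 - 7) = sqrt(-12) = 2*I*sqrt(3))
j(-7)*G(17, -13) = (2*I*sqrt(3))*2 = 4*I*sqrt(3)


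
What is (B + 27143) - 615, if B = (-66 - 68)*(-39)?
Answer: 31754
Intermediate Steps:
B = 5226 (B = -134*(-39) = 5226)
(B + 27143) - 615 = (5226 + 27143) - 615 = 32369 - 615 = 31754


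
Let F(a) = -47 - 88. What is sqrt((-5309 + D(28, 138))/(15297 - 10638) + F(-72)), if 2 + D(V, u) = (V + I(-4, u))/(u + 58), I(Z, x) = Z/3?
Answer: 2*I*sqrt(36199867814)/32613 ≈ 11.668*I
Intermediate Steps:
I(Z, x) = Z/3 (I(Z, x) = Z*(1/3) = Z/3)
D(V, u) = -2 + (-4/3 + V)/(58 + u) (D(V, u) = -2 + (V + (1/3)*(-4))/(u + 58) = -2 + (V - 4/3)/(58 + u) = -2 + (-4/3 + V)/(58 + u))
F(a) = -135
sqrt((-5309 + D(28, 138))/(15297 - 10638) + F(-72)) = sqrt((-5309 + (-352/3 + 28 - 2*138)/(58 + 138))/(15297 - 10638) - 135) = sqrt((-5309 + (-352/3 + 28 - 276)/196)/4659 - 135) = sqrt((-5309 + (1/196)*(-1096/3))*(1/4659) - 135) = sqrt((-5309 - 274/147)*(1/4659) - 135) = sqrt(-780697/147*1/4659 - 135) = sqrt(-780697/684873 - 135) = sqrt(-93238552/684873) = 2*I*sqrt(36199867814)/32613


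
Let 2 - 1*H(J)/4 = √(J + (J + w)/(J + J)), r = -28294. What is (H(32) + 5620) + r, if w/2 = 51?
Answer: -22666 - √2182/2 ≈ -22689.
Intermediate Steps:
w = 102 (w = 2*51 = 102)
H(J) = 8 - 4*√(J + (102 + J)/(2*J)) (H(J) = 8 - 4*√(J + (J + 102)/(J + J)) = 8 - 4*√(J + (102 + J)/((2*J))) = 8 - 4*√(J + (102 + J)*(1/(2*J))) = 8 - 4*√(J + (102 + J)/(2*J)))
(H(32) + 5620) + r = ((8 - 2*√(2 + 4*32 + 204/32)) + 5620) - 28294 = ((8 - 2*√(2 + 128 + 204*(1/32))) + 5620) - 28294 = ((8 - 2*√(2 + 128 + 51/8)) + 5620) - 28294 = ((8 - √2182/2) + 5620) - 28294 = (5628 - √2182/2) - 28294 = -22666 - √2182/2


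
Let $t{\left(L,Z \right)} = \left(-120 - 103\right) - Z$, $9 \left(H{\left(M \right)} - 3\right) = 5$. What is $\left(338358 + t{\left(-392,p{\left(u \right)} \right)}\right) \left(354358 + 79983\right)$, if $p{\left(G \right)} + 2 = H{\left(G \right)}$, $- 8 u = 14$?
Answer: $\frac{1321786965541}{9} \approx 1.4687 \cdot 10^{11}$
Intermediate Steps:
$H{\left(M \right)} = \frac{32}{9}$ ($H{\left(M \right)} = 3 + \frac{1}{9} \cdot 5 = 3 + \frac{5}{9} = \frac{32}{9}$)
$u = - \frac{7}{4}$ ($u = \left(- \frac{1}{8}\right) 14 = - \frac{7}{4} \approx -1.75$)
$p{\left(G \right)} = \frac{14}{9}$ ($p{\left(G \right)} = -2 + \frac{32}{9} = \frac{14}{9}$)
$t{\left(L,Z \right)} = -223 - Z$
$\left(338358 + t{\left(-392,p{\left(u \right)} \right)}\right) \left(354358 + 79983\right) = \left(338358 - \frac{2021}{9}\right) \left(354358 + 79983\right) = \left(338358 - \frac{2021}{9}\right) 434341 = \frac{3043201}{9} \cdot 434341 = \frac{1321786965541}{9}$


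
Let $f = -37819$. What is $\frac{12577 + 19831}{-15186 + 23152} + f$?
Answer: $- \frac{150616873}{3983} \approx -37815.0$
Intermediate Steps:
$\frac{12577 + 19831}{-15186 + 23152} + f = \frac{12577 + 19831}{-15186 + 23152} - 37819 = \frac{32408}{7966} - 37819 = 32408 \cdot \frac{1}{7966} - 37819 = \frac{16204}{3983} - 37819 = - \frac{150616873}{3983}$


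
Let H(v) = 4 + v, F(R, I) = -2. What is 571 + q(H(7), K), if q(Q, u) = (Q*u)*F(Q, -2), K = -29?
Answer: 1209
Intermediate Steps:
q(Q, u) = -2*Q*u (q(Q, u) = (Q*u)*(-2) = -2*Q*u)
571 + q(H(7), K) = 571 - 2*(4 + 7)*(-29) = 571 - 2*11*(-29) = 571 + 638 = 1209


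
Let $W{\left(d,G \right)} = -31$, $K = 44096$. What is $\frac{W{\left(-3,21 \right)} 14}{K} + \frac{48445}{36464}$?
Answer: $\frac{1250239}{948064} \approx 1.3187$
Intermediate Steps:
$\frac{W{\left(-3,21 \right)} 14}{K} + \frac{48445}{36464} = \frac{\left(-31\right) 14}{44096} + \frac{48445}{36464} = \left(-434\right) \frac{1}{44096} + 48445 \cdot \frac{1}{36464} = - \frac{217}{22048} + \frac{48445}{36464} = \frac{1250239}{948064}$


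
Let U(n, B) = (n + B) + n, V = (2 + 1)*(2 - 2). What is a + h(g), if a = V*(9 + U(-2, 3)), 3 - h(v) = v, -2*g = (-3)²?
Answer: 15/2 ≈ 7.5000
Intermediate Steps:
V = 0 (V = 3*0 = 0)
U(n, B) = B + 2*n (U(n, B) = (B + n) + n = B + 2*n)
g = -9/2 (g = -½*(-3)² = -½*9 = -9/2 ≈ -4.5000)
h(v) = 3 - v
a = 0 (a = 0*(9 + (3 + 2*(-2))) = 0*(9 + (3 - 4)) = 0*(9 - 1) = 0*8 = 0)
a + h(g) = 0 + (3 - 1*(-9/2)) = 0 + (3 + 9/2) = 0 + 15/2 = 15/2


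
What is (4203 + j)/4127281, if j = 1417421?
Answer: 1421624/4127281 ≈ 0.34445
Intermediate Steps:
(4203 + j)/4127281 = (4203 + 1417421)/4127281 = 1421624*(1/4127281) = 1421624/4127281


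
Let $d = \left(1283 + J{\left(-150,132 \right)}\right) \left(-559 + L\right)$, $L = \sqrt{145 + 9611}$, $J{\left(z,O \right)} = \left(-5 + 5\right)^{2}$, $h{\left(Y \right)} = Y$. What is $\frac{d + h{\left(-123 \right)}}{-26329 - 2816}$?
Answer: $\frac{143464}{5829} - \frac{2566 \sqrt{271}}{9715} \approx 20.264$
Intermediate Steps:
$J{\left(z,O \right)} = 0$ ($J{\left(z,O \right)} = 0^{2} = 0$)
$L = 6 \sqrt{271}$ ($L = \sqrt{9756} = 6 \sqrt{271} \approx 98.772$)
$d = -717197 + 7698 \sqrt{271}$ ($d = \left(1283 + 0\right) \left(-559 + 6 \sqrt{271}\right) = 1283 \left(-559 + 6 \sqrt{271}\right) = -717197 + 7698 \sqrt{271} \approx -5.9047 \cdot 10^{5}$)
$\frac{d + h{\left(-123 \right)}}{-26329 - 2816} = \frac{\left(-717197 + 7698 \sqrt{271}\right) - 123}{-26329 - 2816} = \frac{-717320 + 7698 \sqrt{271}}{-29145} = \left(-717320 + 7698 \sqrt{271}\right) \left(- \frac{1}{29145}\right) = \frac{143464}{5829} - \frac{2566 \sqrt{271}}{9715}$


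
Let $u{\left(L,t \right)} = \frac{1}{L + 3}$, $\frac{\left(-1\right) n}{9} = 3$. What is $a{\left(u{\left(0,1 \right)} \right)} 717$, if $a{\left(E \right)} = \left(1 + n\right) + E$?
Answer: $-18403$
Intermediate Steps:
$n = -27$ ($n = \left(-9\right) 3 = -27$)
$u{\left(L,t \right)} = \frac{1}{3 + L}$
$a{\left(E \right)} = -26 + E$ ($a{\left(E \right)} = \left(1 - 27\right) + E = -26 + E$)
$a{\left(u{\left(0,1 \right)} \right)} 717 = \left(-26 + \frac{1}{3 + 0}\right) 717 = \left(-26 + \frac{1}{3}\right) 717 = \left(- \frac{77}{3}\right) 717 = -18403$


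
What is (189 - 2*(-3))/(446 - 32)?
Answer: 65/138 ≈ 0.47101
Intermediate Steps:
(189 - 2*(-3))/(446 - 32) = (189 + 6)/414 = 195*(1/414) = 65/138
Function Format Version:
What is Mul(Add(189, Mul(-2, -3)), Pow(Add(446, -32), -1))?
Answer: Rational(65, 138) ≈ 0.47101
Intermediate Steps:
Mul(Add(189, Mul(-2, -3)), Pow(Add(446, -32), -1)) = Mul(Add(189, 6), Pow(414, -1)) = Mul(195, Rational(1, 414)) = Rational(65, 138)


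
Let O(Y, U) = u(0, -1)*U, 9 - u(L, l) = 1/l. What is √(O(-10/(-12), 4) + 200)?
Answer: 4*√15 ≈ 15.492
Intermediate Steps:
u(L, l) = 9 - 1/l
O(Y, U) = 10*U (O(Y, U) = (9 - 1/(-1))*U = (9 - 1*(-1))*U = (9 + 1)*U = 10*U)
√(O(-10/(-12), 4) + 200) = √(10*4 + 200) = √(40 + 200) = √240 = 4*√15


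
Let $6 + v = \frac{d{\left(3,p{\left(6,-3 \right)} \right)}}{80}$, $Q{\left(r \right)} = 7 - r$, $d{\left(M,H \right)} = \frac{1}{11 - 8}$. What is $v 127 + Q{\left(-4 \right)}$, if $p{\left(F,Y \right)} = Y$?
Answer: $- \frac{180113}{240} \approx -750.47$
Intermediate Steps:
$d{\left(M,H \right)} = \frac{1}{3}$
$v = - \frac{1439}{240}$ ($v = -6 + \frac{1}{3 \cdot 80} = -6 + \frac{1}{3} \cdot \frac{1}{80} = -6 + \frac{1}{240} = - \frac{1439}{240} \approx -5.9958$)
$v 127 + Q{\left(-4 \right)} = \left(- \frac{1439}{240}\right) 127 + \left(7 - -4\right) = - \frac{182753}{240} + \left(7 + 4\right) = - \frac{182753}{240} + 11 = - \frac{180113}{240}$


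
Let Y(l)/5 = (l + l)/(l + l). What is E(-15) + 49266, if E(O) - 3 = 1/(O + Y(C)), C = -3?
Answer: 492689/10 ≈ 49269.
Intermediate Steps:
Y(l) = 5 (Y(l) = 5*((l + l)/(l + l)) = 5*((2*l)/((2*l))) = 5*((2*l)*(1/(2*l))) = 5*1 = 5)
E(O) = 3 + 1/(5 + O) (E(O) = 3 + 1/(O + 5) = 3 + 1/(5 + O))
E(-15) + 49266 = (16 + 3*(-15))/(5 - 15) + 49266 = (16 - 45)/(-10) + 49266 = -1/10*(-29) + 49266 = 29/10 + 49266 = 492689/10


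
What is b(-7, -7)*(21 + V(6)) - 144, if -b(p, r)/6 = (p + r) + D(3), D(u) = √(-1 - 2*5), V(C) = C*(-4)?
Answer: -396 + 18*I*√11 ≈ -396.0 + 59.699*I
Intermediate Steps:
V(C) = -4*C
D(u) = I*√11 (D(u) = √(-1 - 10) = √(-11) = I*√11)
b(p, r) = -6*p - 6*r - 6*I*√11 (b(p, r) = -6*((p + r) + I*√11) = -6*(p + r + I*√11) = -6*p - 6*r - 6*I*√11)
b(-7, -7)*(21 + V(6)) - 144 = (-6*(-7) - 6*(-7) - 6*I*√11)*(21 - 4*6) - 144 = (42 + 42 - 6*I*√11)*(21 - 24) - 144 = (84 - 6*I*√11)*(-3) - 144 = (-252 + 18*I*√11) - 144 = -396 + 18*I*√11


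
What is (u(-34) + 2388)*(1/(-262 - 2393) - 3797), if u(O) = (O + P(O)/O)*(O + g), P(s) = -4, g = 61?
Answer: -84156488528/15045 ≈ -5.5936e+6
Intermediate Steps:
u(O) = (61 + O)*(O - 4/O) (u(O) = (O - 4/O)*(O + 61) = (O - 4/O)*(61 + O) = (61 + O)*(O - 4/O))
(u(-34) + 2388)*(1/(-262 - 2393) - 3797) = ((-4 + (-34)**2 - 244/(-34) + 61*(-34)) + 2388)*(1/(-262 - 2393) - 3797) = ((-4 + 1156 - 244*(-1/34) - 2074) + 2388)*(1/(-2655) - 3797) = ((-4 + 1156 + 122/17 - 2074) + 2388)*(-1/2655 - 3797) = (-15552/17 + 2388)*(-10081036/2655) = (25044/17)*(-10081036/2655) = -84156488528/15045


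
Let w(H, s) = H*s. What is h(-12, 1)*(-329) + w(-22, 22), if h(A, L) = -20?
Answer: 6096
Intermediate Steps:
h(-12, 1)*(-329) + w(-22, 22) = -20*(-329) - 22*22 = 6580 - 484 = 6096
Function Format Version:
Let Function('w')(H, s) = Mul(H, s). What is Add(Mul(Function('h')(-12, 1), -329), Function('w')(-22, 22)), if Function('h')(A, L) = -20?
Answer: 6096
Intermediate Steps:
Add(Mul(Function('h')(-12, 1), -329), Function('w')(-22, 22)) = Add(Mul(-20, -329), Mul(-22, 22)) = Add(6580, -484) = 6096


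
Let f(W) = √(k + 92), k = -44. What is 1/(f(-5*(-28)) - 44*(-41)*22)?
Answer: 4961/196892162 - √3/393784324 ≈ 2.5192e-5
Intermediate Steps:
f(W) = 4*√3 (f(W) = √(-44 + 92) = √48 = 4*√3)
1/(f(-5*(-28)) - 44*(-41)*22) = 1/(4*√3 - 44*(-41)*22) = 1/(4*√3 + 1804*22) = 1/(4*√3 + 39688) = 1/(39688 + 4*√3)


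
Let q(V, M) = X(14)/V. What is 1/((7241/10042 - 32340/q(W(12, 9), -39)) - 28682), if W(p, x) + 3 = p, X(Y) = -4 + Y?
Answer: -10042/580299855 ≈ -1.7305e-5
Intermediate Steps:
W(p, x) = -3 + p
q(V, M) = 10/V (q(V, M) = (-4 + 14)/V = 10/V)
1/((7241/10042 - 32340/q(W(12, 9), -39)) - 28682) = 1/((7241/10042 - 32340/(10/(-3 + 12))) - 28682) = 1/((7241*(1/10042) - 32340/(10/9)) - 28682) = 1/((7241/10042 - 32340/(10*(⅑))) - 28682) = 1/((7241/10042 - 32340/10/9) - 28682) = 1/((7241/10042 - 32340*9/10) - 28682) = 1/((7241/10042 - 29106) - 28682) = 1/(-292275211/10042 - 28682) = 1/(-580299855/10042) = -10042/580299855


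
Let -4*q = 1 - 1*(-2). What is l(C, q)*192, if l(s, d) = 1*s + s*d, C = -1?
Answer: -48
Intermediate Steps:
q = -¾ (q = -(1 - 1*(-2))/4 = -(1 + 2)/4 = -¼*3 = -¾ ≈ -0.75000)
l(s, d) = s + d*s
l(C, q)*192 = -(1 - ¾)*192 = -1*¼*192 = -¼*192 = -48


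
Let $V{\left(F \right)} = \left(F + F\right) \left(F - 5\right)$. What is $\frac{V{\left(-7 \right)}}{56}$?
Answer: $3$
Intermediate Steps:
$V{\left(F \right)} = 2 F \left(-5 + F\right)$
$\frac{V{\left(-7 \right)}}{56} = \frac{2 \left(-7\right) \left(-5 - 7\right)}{56} = 2 \left(-7\right) \left(-12\right) \frac{1}{56} = 168 \cdot \frac{1}{56} = 3$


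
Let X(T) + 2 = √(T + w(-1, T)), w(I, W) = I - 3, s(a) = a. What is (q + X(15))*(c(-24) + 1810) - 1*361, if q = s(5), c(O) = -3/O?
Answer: 40555/8 + 14481*√11/8 ≈ 11073.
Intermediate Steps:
w(I, W) = -3 + I
q = 5
X(T) = -2 + √(-4 + T) (X(T) = -2 + √(T + (-3 - 1)) = -2 + √(T - 4) = -2 + √(-4 + T))
(q + X(15))*(c(-24) + 1810) - 1*361 = (5 + (-2 + √(-4 + 15)))*(-3/(-24) + 1810) - 1*361 = (5 + (-2 + √11))*(-3*(-1/24) + 1810) - 361 = (3 + √11)*(⅛ + 1810) - 361 = (3 + √11)*(14481/8) - 361 = (43443/8 + 14481*√11/8) - 361 = 40555/8 + 14481*√11/8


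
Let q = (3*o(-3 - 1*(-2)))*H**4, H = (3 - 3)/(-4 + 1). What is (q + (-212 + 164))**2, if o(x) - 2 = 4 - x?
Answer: 2304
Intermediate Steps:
o(x) = 6 - x (o(x) = 2 + (4 - x) = 6 - x)
H = 0 (H = 0/(-3) = 0*(-1/3) = 0)
q = 0 (q = (3*(6 - (-3 - 1*(-2))))*0**4 = (3*(6 - (-3 + 2)))*0 = (3*(6 - 1*(-1)))*0 = (3*(6 + 1))*0 = (3*7)*0 = 21*0 = 0)
(q + (-212 + 164))**2 = (0 + (-212 + 164))**2 = (0 - 48)**2 = (-48)**2 = 2304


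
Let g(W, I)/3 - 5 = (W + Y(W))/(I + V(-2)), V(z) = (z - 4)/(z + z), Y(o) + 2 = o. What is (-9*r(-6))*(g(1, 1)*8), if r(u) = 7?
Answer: -7560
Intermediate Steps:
Y(o) = -2 + o
V(z) = (-4 + z)/(2*z) (V(z) = (-4 + z)/((2*z)) = (-4 + z)*(1/(2*z)) = (-4 + z)/(2*z))
g(W, I) = 15 + 3*(-2 + 2*W)/(3/2 + I) (g(W, I) = 15 + 3*((W + (-2 + W))/(I + (½)*(-4 - 2)/(-2))) = 15 + 3*((-2 + 2*W)/(I + (½)*(-½)*(-6))) = 15 + 3*((-2 + 2*W)/(I + 3/2)) = 15 + 3*((-2 + 2*W)/(3/2 + I)) = 15 + 3*(-2 + 2*W)/(3/2 + I))
(-9*r(-6))*(g(1, 1)*8) = (-9*7)*((3*(11 + 4*1 + 10*1)/(3 + 2*1))*8) = -63*3*(11 + 4 + 10)/(3 + 2)*8 = -63*3*25/5*8 = -63*3*(⅕)*25*8 = -945*8 = -63*120 = -7560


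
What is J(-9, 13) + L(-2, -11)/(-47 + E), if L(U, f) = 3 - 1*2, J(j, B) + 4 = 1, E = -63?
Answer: -331/110 ≈ -3.0091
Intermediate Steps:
J(j, B) = -3 (J(j, B) = -4 + 1 = -3)
L(U, f) = 1 (L(U, f) = 3 - 2 = 1)
J(-9, 13) + L(-2, -11)/(-47 + E) = -3 + 1/(-47 - 63) = -3 + 1/(-110) = -3 - 1/110*1 = -3 - 1/110 = -331/110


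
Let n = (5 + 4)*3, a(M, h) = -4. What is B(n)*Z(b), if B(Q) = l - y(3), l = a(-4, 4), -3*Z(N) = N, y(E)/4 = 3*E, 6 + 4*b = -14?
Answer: -200/3 ≈ -66.667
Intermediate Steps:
b = -5 (b = -3/2 + (¼)*(-14) = -3/2 - 7/2 = -5)
y(E) = 12*E (y(E) = 4*(3*E) = 12*E)
Z(N) = -N/3
l = -4
n = 27 (n = 9*3 = 27)
B(Q) = -40 (B(Q) = -4 - 12*3 = -4 - 1*36 = -4 - 36 = -40)
B(n)*Z(b) = -(-40)*(-5)/3 = -40*5/3 = -200/3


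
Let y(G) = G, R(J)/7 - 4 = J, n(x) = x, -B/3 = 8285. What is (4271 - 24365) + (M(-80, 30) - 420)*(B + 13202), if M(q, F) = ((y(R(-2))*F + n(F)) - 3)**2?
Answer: -2323500111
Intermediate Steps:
B = -24855 (B = -3*8285 = -24855)
R(J) = 28 + 7*J
M(q, F) = (-3 + 15*F)**2 (M(q, F) = (((28 + 7*(-2))*F + F) - 3)**2 = (((28 - 14)*F + F) - 3)**2 = ((14*F + F) - 3)**2 = (15*F - 3)**2 = (-3 + 15*F)**2)
(4271 - 24365) + (M(-80, 30) - 420)*(B + 13202) = (4271 - 24365) + (9*(-1 + 5*30)**2 - 420)*(-24855 + 13202) = -20094 + (9*(-1 + 150)**2 - 420)*(-11653) = -20094 + (9*149**2 - 420)*(-11653) = -20094 + (9*22201 - 420)*(-11653) = -20094 + (199809 - 420)*(-11653) = -20094 + 199389*(-11653) = -20094 - 2323480017 = -2323500111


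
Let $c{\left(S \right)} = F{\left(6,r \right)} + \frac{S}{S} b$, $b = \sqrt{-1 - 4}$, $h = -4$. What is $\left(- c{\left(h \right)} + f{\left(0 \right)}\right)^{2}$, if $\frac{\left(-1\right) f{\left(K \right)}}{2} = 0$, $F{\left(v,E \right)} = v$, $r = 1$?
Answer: $\left(6 + i \sqrt{5}\right)^{2} \approx 31.0 + 26.833 i$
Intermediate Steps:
$b = i \sqrt{5}$ ($b = \sqrt{-5} = i \sqrt{5} \approx 2.2361 i$)
$f{\left(K \right)} = 0$ ($f{\left(K \right)} = \left(-2\right) 0 = 0$)
$c{\left(S \right)} = 6 + i \sqrt{5}$ ($c{\left(S \right)} = 6 + \frac{S}{S} i \sqrt{5} = 6 + 1 i \sqrt{5} = 6 + i \sqrt{5}$)
$\left(- c{\left(h \right)} + f{\left(0 \right)}\right)^{2} = \left(- (6 + i \sqrt{5}) + 0\right)^{2} = \left(\left(-6 - i \sqrt{5}\right) + 0\right)^{2} = \left(-6 - i \sqrt{5}\right)^{2}$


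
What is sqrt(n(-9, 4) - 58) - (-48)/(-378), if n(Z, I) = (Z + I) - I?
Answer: -8/63 + I*sqrt(67) ≈ -0.12698 + 8.1853*I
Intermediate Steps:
n(Z, I) = Z (n(Z, I) = (I + Z) - I = Z)
sqrt(n(-9, 4) - 58) - (-48)/(-378) = sqrt(-9 - 58) - (-48)/(-378) = sqrt(-67) - (-48)*(-1)/378 = I*sqrt(67) - 1*8/63 = I*sqrt(67) - 8/63 = -8/63 + I*sqrt(67)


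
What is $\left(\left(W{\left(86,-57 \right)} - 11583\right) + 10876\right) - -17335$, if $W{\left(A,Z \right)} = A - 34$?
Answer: $16680$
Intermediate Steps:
$W{\left(A,Z \right)} = -34 + A$
$\left(\left(W{\left(86,-57 \right)} - 11583\right) + 10876\right) - -17335 = \left(\left(\left(-34 + 86\right) - 11583\right) + 10876\right) - -17335 = \left(\left(52 - 11583\right) + 10876\right) + 17335 = \left(-11531 + 10876\right) + 17335 = -655 + 17335 = 16680$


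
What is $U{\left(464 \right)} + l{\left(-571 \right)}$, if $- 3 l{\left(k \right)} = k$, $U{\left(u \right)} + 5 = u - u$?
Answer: $\frac{556}{3} \approx 185.33$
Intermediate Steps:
$U{\left(u \right)} = -5$ ($U{\left(u \right)} = -5 + \left(u - u\right) = -5 + 0 = -5$)
$l{\left(k \right)} = - \frac{k}{3}$
$U{\left(464 \right)} + l{\left(-571 \right)} = -5 - - \frac{571}{3} = -5 + \frac{571}{3} = \frac{556}{3}$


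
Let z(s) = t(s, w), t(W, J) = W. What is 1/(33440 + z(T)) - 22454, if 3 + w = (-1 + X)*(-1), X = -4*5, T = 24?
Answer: -751400655/33464 ≈ -22454.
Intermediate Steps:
X = -20
w = 18 (w = -3 + (-1 - 20)*(-1) = -3 - 21*(-1) = -3 + 21 = 18)
z(s) = s
1/(33440 + z(T)) - 22454 = 1/(33440 + 24) - 22454 = 1/33464 - 22454 = -751400655/33464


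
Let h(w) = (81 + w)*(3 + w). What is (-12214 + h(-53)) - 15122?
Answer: -28736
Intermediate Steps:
h(w) = (3 + w)*(81 + w)
(-12214 + h(-53)) - 15122 = (-12214 + (243 + (-53)² + 84*(-53))) - 15122 = (-12214 + (243 + 2809 - 4452)) - 15122 = (-12214 - 1400) - 15122 = -13614 - 15122 = -28736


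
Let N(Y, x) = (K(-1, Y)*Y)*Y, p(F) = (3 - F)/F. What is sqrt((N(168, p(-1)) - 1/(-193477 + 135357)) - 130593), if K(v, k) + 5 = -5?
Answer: I*sqrt(348630698024270)/29060 ≈ 642.52*I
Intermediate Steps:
K(v, k) = -10 (K(v, k) = -5 - 5 = -10)
p(F) = (3 - F)/F
N(Y, x) = -10*Y**2 (N(Y, x) = (-10*Y)*Y = -10*Y**2)
sqrt((N(168, p(-1)) - 1/(-193477 + 135357)) - 130593) = sqrt((-10*168**2 - 1/(-193477 + 135357)) - 130593) = sqrt((-10*28224 - 1/(-58120)) - 130593) = sqrt((-282240 - 1*(-1/58120)) - 130593) = sqrt((-282240 + 1/58120) - 130593) = sqrt(-16403788799/58120 - 130593) = sqrt(-23993853959/58120) = I*sqrt(348630698024270)/29060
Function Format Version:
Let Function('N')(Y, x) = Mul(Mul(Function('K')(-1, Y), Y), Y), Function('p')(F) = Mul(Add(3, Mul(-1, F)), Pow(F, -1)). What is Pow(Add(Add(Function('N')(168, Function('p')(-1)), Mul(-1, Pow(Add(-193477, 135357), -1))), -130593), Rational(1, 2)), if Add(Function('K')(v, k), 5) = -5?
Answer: Mul(Rational(1, 29060), I, Pow(348630698024270, Rational(1, 2))) ≈ Mul(642.52, I)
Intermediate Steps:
Function('K')(v, k) = -10 (Function('K')(v, k) = Add(-5, -5) = -10)
Function('p')(F) = Mul(Pow(F, -1), Add(3, Mul(-1, F)))
Function('N')(Y, x) = Mul(-10, Pow(Y, 2)) (Function('N')(Y, x) = Mul(Mul(-10, Y), Y) = Mul(-10, Pow(Y, 2)))
Pow(Add(Add(Function('N')(168, Function('p')(-1)), Mul(-1, Pow(Add(-193477, 135357), -1))), -130593), Rational(1, 2)) = Pow(Add(Add(Mul(-10, Pow(168, 2)), Mul(-1, Pow(Add(-193477, 135357), -1))), -130593), Rational(1, 2)) = Pow(Add(Add(Mul(-10, 28224), Mul(-1, Pow(-58120, -1))), -130593), Rational(1, 2)) = Pow(Add(Add(-282240, Mul(-1, Rational(-1, 58120))), -130593), Rational(1, 2)) = Pow(Add(Add(-282240, Rational(1, 58120)), -130593), Rational(1, 2)) = Pow(Add(Rational(-16403788799, 58120), -130593), Rational(1, 2)) = Pow(Rational(-23993853959, 58120), Rational(1, 2)) = Mul(Rational(1, 29060), I, Pow(348630698024270, Rational(1, 2)))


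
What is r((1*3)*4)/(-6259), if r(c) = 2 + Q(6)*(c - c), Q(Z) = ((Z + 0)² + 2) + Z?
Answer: -2/6259 ≈ -0.00031954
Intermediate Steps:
Q(Z) = 2 + Z + Z² (Q(Z) = (Z² + 2) + Z = (2 + Z²) + Z = 2 + Z + Z²)
r(c) = 2 (r(c) = 2 + (2 + 6 + 6²)*(c - c) = 2 + (2 + 6 + 36)*0 = 2 + 44*0 = 2 + 0 = 2)
r((1*3)*4)/(-6259) = 2/(-6259) = 2*(-1/6259) = -2/6259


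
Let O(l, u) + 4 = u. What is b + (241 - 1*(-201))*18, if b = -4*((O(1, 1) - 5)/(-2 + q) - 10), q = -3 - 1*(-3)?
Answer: 7980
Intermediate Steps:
q = 0 (q = -3 + 3 = 0)
O(l, u) = -4 + u
b = 24 (b = -4*(((-4 + 1) - 5)/(-2 + 0) - 10) = -4*((-3 - 5)/(-2) - 10) = -4*(-8*(-1/2) - 10) = -4*(4 - 10) = -4*(-6) = 24)
b + (241 - 1*(-201))*18 = 24 + (241 - 1*(-201))*18 = 24 + (241 + 201)*18 = 24 + 442*18 = 24 + 7956 = 7980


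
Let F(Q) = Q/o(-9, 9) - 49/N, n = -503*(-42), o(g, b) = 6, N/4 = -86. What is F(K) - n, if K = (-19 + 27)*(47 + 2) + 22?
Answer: -7243559/344 ≈ -21057.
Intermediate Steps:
N = -344 (N = 4*(-86) = -344)
K = 414 (K = 8*49 + 22 = 392 + 22 = 414)
n = 21126
F(Q) = 49/344 + Q/6 (F(Q) = Q/6 - 49/(-344) = Q*(⅙) - 49*(-1/344) = Q/6 + 49/344 = 49/344 + Q/6)
F(K) - n = (49/344 + (⅙)*414) - 1*21126 = (49/344 + 69) - 21126 = 23785/344 - 21126 = -7243559/344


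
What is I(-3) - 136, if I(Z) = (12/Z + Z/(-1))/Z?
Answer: -407/3 ≈ -135.67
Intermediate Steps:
I(Z) = (-Z + 12/Z)/Z (I(Z) = (12/Z + Z*(-1))/Z = (12/Z - Z)/Z = (-Z + 12/Z)/Z)
I(-3) - 136 = (-1 + 12/(-3)**2) - 136 = (-1 + 12*(1/9)) - 136 = (-1 + 4/3) - 136 = 1/3 - 136 = -407/3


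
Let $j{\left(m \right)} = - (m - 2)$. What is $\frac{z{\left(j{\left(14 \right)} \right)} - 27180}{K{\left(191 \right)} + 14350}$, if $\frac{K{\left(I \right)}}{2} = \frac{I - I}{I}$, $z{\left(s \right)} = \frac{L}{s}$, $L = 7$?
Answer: $- \frac{326167}{172200} \approx -1.8941$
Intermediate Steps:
$j{\left(m \right)} = 2 - m$ ($j{\left(m \right)} = - (-2 + m) = 2 - m$)
$z{\left(s \right)} = \frac{7}{s}$
$K{\left(I \right)} = 0$ ($K{\left(I \right)} = 2 \frac{I - I}{I} = 2 \frac{0}{I} = 2 \cdot 0 = 0$)
$\frac{z{\left(j{\left(14 \right)} \right)} - 27180}{K{\left(191 \right)} + 14350} = \frac{\frac{7}{2 - 14} - 27180}{0 + 14350} = \frac{\frac{7}{2 - 14} - 27180}{14350} = \left(\frac{7}{-12} - 27180\right) \frac{1}{14350} = \left(7 \left(- \frac{1}{12}\right) - 27180\right) \frac{1}{14350} = \left(- \frac{7}{12} - 27180\right) \frac{1}{14350} = \left(- \frac{326167}{12}\right) \frac{1}{14350} = - \frac{326167}{172200}$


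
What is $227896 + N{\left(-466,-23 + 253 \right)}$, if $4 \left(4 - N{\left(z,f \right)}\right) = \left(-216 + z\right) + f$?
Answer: $228013$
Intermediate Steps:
$N{\left(z,f \right)} = 58 - \frac{f}{4} - \frac{z}{4}$ ($N{\left(z,f \right)} = 4 - \frac{\left(-216 + z\right) + f}{4} = 4 - \frac{-216 + f + z}{4} = 4 - \left(-54 + \frac{f}{4} + \frac{z}{4}\right) = 58 - \frac{f}{4} - \frac{z}{4}$)
$227896 + N{\left(-466,-23 + 253 \right)} = 227896 - \left(- \frac{349}{2} + \frac{-23 + 253}{4}\right) = 227896 + \left(58 - \frac{115}{2} + \frac{233}{2}\right) = 227896 + 117 = 228013$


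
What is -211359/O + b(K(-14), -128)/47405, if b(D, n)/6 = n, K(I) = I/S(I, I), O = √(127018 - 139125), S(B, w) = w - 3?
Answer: -768/47405 + 211359*I*√12107/12107 ≈ -0.016201 + 1920.9*I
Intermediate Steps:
S(B, w) = -3 + w
O = I*√12107 (O = √(-12107) = I*√12107 ≈ 110.03*I)
K(I) = I/(-3 + I)
b(D, n) = 6*n
-211359/O + b(K(-14), -128)/47405 = -211359*(-I*√12107/12107) + (6*(-128))/47405 = -(-211359)*I*√12107/12107 - 768*1/47405 = 211359*I*√12107/12107 - 768/47405 = -768/47405 + 211359*I*√12107/12107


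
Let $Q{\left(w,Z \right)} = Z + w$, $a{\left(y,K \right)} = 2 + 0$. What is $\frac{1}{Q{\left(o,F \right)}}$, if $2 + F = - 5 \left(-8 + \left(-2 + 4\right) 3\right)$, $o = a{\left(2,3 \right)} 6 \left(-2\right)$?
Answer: $- \frac{1}{16} \approx -0.0625$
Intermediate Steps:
$a{\left(y,K \right)} = 2$
$o = -24$ ($o = 2 \cdot 6 \left(-2\right) = 12 \left(-2\right) = -24$)
$F = 8$ ($F = -2 - 5 \left(-8 + \left(-2 + 4\right) 3\right) = -2 - 5 \left(-8 + 2 \cdot 3\right) = -2 - 5 \left(-8 + 6\right) = -2 - -10 = -2 + 10 = 8$)
$\frac{1}{Q{\left(o,F \right)}} = \frac{1}{8 - 24} = \frac{1}{-16} = - \frac{1}{16}$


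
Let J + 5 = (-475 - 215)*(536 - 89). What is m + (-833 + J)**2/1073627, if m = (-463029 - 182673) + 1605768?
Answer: 1126399475206/1073627 ≈ 1.0492e+6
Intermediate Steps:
J = -308435 (J = -5 + (-475 - 215)*(536 - 89) = -5 - 690*447 = -5 - 308430 = -308435)
m = 960066 (m = -645702 + 1605768 = 960066)
m + (-833 + J)**2/1073627 = 960066 + (-833 - 308435)**2/1073627 = 960066 + (-309268)**2*(1/1073627) = 960066 + 95646695824*(1/1073627) = 960066 + 95646695824/1073627 = 1126399475206/1073627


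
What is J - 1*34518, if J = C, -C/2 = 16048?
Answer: -66614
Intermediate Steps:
C = -32096 (C = -2*16048 = -32096)
J = -32096
J - 1*34518 = -32096 - 1*34518 = -32096 - 34518 = -66614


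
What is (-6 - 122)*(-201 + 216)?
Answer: -1920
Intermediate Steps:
(-6 - 122)*(-201 + 216) = -128*15 = -1920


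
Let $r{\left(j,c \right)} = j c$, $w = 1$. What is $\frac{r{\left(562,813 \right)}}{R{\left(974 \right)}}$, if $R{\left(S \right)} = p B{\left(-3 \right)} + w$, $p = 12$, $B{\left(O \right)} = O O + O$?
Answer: $\frac{456906}{73} \approx 6259.0$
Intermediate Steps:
$B{\left(O \right)} = O + O^{2}$ ($B{\left(O \right)} = O^{2} + O = O + O^{2}$)
$r{\left(j,c \right)} = c j$
$R{\left(S \right)} = 73$ ($R{\left(S \right)} = 12 \left(- 3 \left(1 - 3\right)\right) + 1 = 12 \left(\left(-3\right) \left(-2\right)\right) + 1 = 12 \cdot 6 + 1 = 72 + 1 = 73$)
$\frac{r{\left(562,813 \right)}}{R{\left(974 \right)}} = \frac{813 \cdot 562}{73} = 456906 \cdot \frac{1}{73} = \frac{456906}{73}$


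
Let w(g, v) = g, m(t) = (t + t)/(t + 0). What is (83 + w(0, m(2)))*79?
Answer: 6557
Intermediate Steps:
m(t) = 2 (m(t) = (2*t)/t = 2)
(83 + w(0, m(2)))*79 = (83 + 0)*79 = 83*79 = 6557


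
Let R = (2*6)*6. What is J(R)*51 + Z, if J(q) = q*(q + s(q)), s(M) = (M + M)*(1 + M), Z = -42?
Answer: 38864406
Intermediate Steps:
R = 72 (R = 12*6 = 72)
s(M) = 2*M*(1 + M) (s(M) = (2*M)*(1 + M) = 2*M*(1 + M))
J(q) = q*(q + 2*q*(1 + q))
J(R)*51 + Z = (72**2*(3 + 2*72))*51 - 42 = (5184*(3 + 144))*51 - 42 = (5184*147)*51 - 42 = 762048*51 - 42 = 38864448 - 42 = 38864406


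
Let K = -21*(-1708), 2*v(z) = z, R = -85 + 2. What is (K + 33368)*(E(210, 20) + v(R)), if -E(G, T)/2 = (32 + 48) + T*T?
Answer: -69339854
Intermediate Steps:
R = -83
v(z) = z/2
K = 35868
E(G, T) = -160 - 2*T² (E(G, T) = -2*((32 + 48) + T*T) = -2*(80 + T²) = -160 - 2*T²)
(K + 33368)*(E(210, 20) + v(R)) = (35868 + 33368)*((-160 - 2*20²) + (½)*(-83)) = 69236*((-160 - 2*400) - 83/2) = 69236*((-160 - 800) - 83/2) = 69236*(-960 - 83/2) = 69236*(-2003/2) = -69339854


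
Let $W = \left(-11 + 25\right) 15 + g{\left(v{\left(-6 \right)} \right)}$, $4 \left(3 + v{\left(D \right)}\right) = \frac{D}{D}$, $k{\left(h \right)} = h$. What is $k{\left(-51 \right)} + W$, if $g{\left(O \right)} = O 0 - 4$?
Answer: $155$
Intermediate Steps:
$v{\left(D \right)} = - \frac{11}{4}$ ($v{\left(D \right)} = -3 + \frac{D \frac{1}{D}}{4} = -3 + \frac{1}{4} \cdot 1 = -3 + \frac{1}{4} = - \frac{11}{4}$)
$g{\left(O \right)} = -4$ ($g{\left(O \right)} = 0 - 4 = -4$)
$W = 206$ ($W = \left(-11 + 25\right) 15 - 4 = 14 \cdot 15 - 4 = 210 - 4 = 206$)
$k{\left(-51 \right)} + W = -51 + 206 = 155$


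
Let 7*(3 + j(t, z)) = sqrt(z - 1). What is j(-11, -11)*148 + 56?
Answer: -388 + 296*I*sqrt(3)/7 ≈ -388.0 + 73.241*I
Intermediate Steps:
j(t, z) = -3 + sqrt(-1 + z)/7 (j(t, z) = -3 + sqrt(z - 1)/7 = -3 + sqrt(-1 + z)/7)
j(-11, -11)*148 + 56 = (-3 + sqrt(-1 - 11)/7)*148 + 56 = (-3 + sqrt(-12)/7)*148 + 56 = (-3 + (2*I*sqrt(3))/7)*148 + 56 = (-3 + 2*I*sqrt(3)/7)*148 + 56 = (-444 + 296*I*sqrt(3)/7) + 56 = -388 + 296*I*sqrt(3)/7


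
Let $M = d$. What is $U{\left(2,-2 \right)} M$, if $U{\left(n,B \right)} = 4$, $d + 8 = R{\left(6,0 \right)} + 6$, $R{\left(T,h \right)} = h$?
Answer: $-8$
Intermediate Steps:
$d = -2$ ($d = -8 + \left(0 + 6\right) = -8 + 6 = -2$)
$M = -2$
$U{\left(2,-2 \right)} M = 4 \left(-2\right) = -8$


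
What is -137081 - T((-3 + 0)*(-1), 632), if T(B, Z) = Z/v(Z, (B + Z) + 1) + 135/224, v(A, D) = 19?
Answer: -583560869/4256 ≈ -1.3711e+5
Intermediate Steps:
T(B, Z) = 135/224 + Z/19 (T(B, Z) = Z/19 + 135/224 = 135/224 + Z/19)
-137081 - T((-3 + 0)*(-1), 632) = -137081 - (135/224 + (1/19)*632) = -137081 - (135/224 + 632/19) = -137081 - 1*144133/4256 = -137081 - 144133/4256 = -583560869/4256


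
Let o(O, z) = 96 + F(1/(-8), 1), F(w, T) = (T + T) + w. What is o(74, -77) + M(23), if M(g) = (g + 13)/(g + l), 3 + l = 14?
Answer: 13455/136 ≈ 98.934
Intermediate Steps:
l = 11 (l = -3 + 14 = 11)
F(w, T) = w + 2*T (F(w, T) = 2*T + w = w + 2*T)
M(g) = (13 + g)/(11 + g) (M(g) = (g + 13)/(g + 11) = (13 + g)/(11 + g))
o(O, z) = 783/8 (o(O, z) = 96 + (1/(-8) + 2*1) = 96 + (-1/8 + 2) = 96 + 15/8 = 783/8)
o(74, -77) + M(23) = 783/8 + (13 + 23)/(11 + 23) = 783/8 + 36/34 = 783/8 + (1/34)*36 = 783/8 + 18/17 = 13455/136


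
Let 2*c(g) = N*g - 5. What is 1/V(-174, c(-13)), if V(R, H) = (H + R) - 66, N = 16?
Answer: -2/693 ≈ -0.0028860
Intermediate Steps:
c(g) = -5/2 + 8*g (c(g) = (16*g - 5)/2 = (-5 + 16*g)/2 = -5/2 + 8*g)
V(R, H) = -66 + H + R
1/V(-174, c(-13)) = 1/(-66 + (-5/2 + 8*(-13)) - 174) = 1/(-66 + (-5/2 - 104) - 174) = 1/(-66 - 213/2 - 174) = 1/(-693/2) = -2/693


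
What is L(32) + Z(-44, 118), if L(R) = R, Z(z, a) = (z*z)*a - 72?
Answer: 228408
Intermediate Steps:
Z(z, a) = -72 + a*z² (Z(z, a) = z²*a - 72 = a*z² - 72 = -72 + a*z²)
L(32) + Z(-44, 118) = 32 + (-72 + 118*(-44)²) = 32 + (-72 + 118*1936) = 32 + (-72 + 228448) = 32 + 228376 = 228408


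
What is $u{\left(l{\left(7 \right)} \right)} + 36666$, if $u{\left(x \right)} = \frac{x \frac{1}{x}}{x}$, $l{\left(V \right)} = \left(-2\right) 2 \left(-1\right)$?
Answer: $\frac{146665}{4} \approx 36666.0$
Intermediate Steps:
$l{\left(V \right)} = 4$ ($l{\left(V \right)} = \left(-4\right) \left(-1\right) = 4$)
$u{\left(x \right)} = \frac{1}{x}$ ($u{\left(x \right)} = 1 \frac{1}{x} = \frac{1}{x}$)
$u{\left(l{\left(7 \right)} \right)} + 36666 = \frac{1}{4} + 36666 = \frac{146665}{4}$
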